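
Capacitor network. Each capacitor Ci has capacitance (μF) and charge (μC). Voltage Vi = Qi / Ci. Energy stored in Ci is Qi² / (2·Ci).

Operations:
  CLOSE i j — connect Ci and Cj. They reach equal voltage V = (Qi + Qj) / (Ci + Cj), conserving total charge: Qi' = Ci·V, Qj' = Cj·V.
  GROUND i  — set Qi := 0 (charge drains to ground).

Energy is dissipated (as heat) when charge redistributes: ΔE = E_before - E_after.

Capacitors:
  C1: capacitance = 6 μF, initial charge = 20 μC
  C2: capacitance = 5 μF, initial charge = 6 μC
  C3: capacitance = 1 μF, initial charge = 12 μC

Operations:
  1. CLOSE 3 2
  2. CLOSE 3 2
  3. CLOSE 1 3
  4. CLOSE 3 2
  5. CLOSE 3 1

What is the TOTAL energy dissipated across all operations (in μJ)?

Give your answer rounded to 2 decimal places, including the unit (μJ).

Answer: 48.71 μJ

Derivation:
Initial: C1(6μF, Q=20μC, V=3.33V), C2(5μF, Q=6μC, V=1.20V), C3(1μF, Q=12μC, V=12.00V)
Op 1: CLOSE 3-2: Q_total=18.00, C_total=6.00, V=3.00; Q3=3.00, Q2=15.00; dissipated=48.600
Op 2: CLOSE 3-2: Q_total=18.00, C_total=6.00, V=3.00; Q3=3.00, Q2=15.00; dissipated=0.000
Op 3: CLOSE 1-3: Q_total=23.00, C_total=7.00, V=3.29; Q1=19.71, Q3=3.29; dissipated=0.048
Op 4: CLOSE 3-2: Q_total=18.29, C_total=6.00, V=3.05; Q3=3.05, Q2=15.24; dissipated=0.034
Op 5: CLOSE 3-1: Q_total=22.76, C_total=7.00, V=3.25; Q3=3.25, Q1=19.51; dissipated=0.024
Total dissipated: 48.706 μJ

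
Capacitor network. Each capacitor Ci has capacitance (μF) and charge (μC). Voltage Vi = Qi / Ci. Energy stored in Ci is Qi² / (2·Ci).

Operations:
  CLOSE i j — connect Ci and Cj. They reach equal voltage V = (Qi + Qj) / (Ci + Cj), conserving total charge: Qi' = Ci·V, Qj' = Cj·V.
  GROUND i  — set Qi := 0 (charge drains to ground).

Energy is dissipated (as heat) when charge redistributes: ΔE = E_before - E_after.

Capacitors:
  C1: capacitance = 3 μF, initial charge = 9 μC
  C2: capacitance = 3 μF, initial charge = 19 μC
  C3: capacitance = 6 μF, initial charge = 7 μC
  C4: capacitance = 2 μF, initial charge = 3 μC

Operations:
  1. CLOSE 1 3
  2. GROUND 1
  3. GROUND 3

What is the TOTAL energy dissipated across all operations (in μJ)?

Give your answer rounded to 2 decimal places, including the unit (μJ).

Initial: C1(3μF, Q=9μC, V=3.00V), C2(3μF, Q=19μC, V=6.33V), C3(6μF, Q=7μC, V=1.17V), C4(2μF, Q=3μC, V=1.50V)
Op 1: CLOSE 1-3: Q_total=16.00, C_total=9.00, V=1.78; Q1=5.33, Q3=10.67; dissipated=3.361
Op 2: GROUND 1: Q1=0; energy lost=4.741
Op 3: GROUND 3: Q3=0; energy lost=9.481
Total dissipated: 17.583 μJ

Answer: 17.58 μJ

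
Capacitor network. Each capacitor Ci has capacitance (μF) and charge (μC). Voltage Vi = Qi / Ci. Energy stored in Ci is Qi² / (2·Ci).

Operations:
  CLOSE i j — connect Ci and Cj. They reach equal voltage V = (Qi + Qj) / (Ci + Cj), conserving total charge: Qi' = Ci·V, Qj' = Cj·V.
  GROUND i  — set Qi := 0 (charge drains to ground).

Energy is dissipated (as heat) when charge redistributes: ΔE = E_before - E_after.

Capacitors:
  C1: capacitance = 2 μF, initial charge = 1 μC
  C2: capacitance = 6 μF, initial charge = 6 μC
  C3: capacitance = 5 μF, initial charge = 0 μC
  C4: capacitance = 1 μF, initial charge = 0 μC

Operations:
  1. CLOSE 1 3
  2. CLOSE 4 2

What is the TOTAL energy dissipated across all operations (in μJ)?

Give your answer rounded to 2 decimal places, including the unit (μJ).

Answer: 0.61 μJ

Derivation:
Initial: C1(2μF, Q=1μC, V=0.50V), C2(6μF, Q=6μC, V=1.00V), C3(5μF, Q=0μC, V=0.00V), C4(1μF, Q=0μC, V=0.00V)
Op 1: CLOSE 1-3: Q_total=1.00, C_total=7.00, V=0.14; Q1=0.29, Q3=0.71; dissipated=0.179
Op 2: CLOSE 4-2: Q_total=6.00, C_total=7.00, V=0.86; Q4=0.86, Q2=5.14; dissipated=0.429
Total dissipated: 0.607 μJ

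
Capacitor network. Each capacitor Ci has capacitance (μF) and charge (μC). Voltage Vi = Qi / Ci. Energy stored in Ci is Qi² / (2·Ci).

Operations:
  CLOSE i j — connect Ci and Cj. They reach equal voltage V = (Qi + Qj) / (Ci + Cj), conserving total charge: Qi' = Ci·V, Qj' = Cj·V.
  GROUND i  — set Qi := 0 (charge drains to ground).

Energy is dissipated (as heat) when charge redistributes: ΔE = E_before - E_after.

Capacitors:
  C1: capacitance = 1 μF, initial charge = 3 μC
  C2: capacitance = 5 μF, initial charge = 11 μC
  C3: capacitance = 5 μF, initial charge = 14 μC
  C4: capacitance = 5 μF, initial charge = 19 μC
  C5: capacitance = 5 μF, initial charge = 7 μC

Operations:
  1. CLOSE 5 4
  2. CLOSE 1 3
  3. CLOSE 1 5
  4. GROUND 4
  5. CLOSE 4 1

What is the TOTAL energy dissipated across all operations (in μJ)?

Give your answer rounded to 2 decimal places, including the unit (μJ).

Answer: 27.04 μJ

Derivation:
Initial: C1(1μF, Q=3μC, V=3.00V), C2(5μF, Q=11μC, V=2.20V), C3(5μF, Q=14μC, V=2.80V), C4(5μF, Q=19μC, V=3.80V), C5(5μF, Q=7μC, V=1.40V)
Op 1: CLOSE 5-4: Q_total=26.00, C_total=10.00, V=2.60; Q5=13.00, Q4=13.00; dissipated=7.200
Op 2: CLOSE 1-3: Q_total=17.00, C_total=6.00, V=2.83; Q1=2.83, Q3=14.17; dissipated=0.017
Op 3: CLOSE 1-5: Q_total=15.83, C_total=6.00, V=2.64; Q1=2.64, Q5=13.19; dissipated=0.023
Op 4: GROUND 4: Q4=0; energy lost=16.900
Op 5: CLOSE 4-1: Q_total=2.64, C_total=6.00, V=0.44; Q4=2.20, Q1=0.44; dissipated=2.902
Total dissipated: 27.041 μJ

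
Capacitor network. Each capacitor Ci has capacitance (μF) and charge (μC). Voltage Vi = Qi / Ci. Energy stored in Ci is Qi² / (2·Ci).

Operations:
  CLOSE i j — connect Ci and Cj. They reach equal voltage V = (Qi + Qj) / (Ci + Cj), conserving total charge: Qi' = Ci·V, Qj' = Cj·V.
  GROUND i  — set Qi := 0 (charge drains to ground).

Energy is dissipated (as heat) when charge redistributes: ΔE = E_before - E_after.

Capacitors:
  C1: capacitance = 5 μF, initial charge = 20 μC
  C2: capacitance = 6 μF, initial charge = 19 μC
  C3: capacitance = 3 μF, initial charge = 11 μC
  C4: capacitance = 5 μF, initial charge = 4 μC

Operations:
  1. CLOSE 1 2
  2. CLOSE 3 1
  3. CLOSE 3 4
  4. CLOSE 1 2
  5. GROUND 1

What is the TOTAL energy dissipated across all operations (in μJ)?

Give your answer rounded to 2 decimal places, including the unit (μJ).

Initial: C1(5μF, Q=20μC, V=4.00V), C2(6μF, Q=19μC, V=3.17V), C3(3μF, Q=11μC, V=3.67V), C4(5μF, Q=4μC, V=0.80V)
Op 1: CLOSE 1-2: Q_total=39.00, C_total=11.00, V=3.55; Q1=17.73, Q2=21.27; dissipated=0.947
Op 2: CLOSE 3-1: Q_total=28.73, C_total=8.00, V=3.59; Q3=10.77, Q1=17.95; dissipated=0.014
Op 3: CLOSE 3-4: Q_total=14.77, C_total=8.00, V=1.85; Q3=5.54, Q4=9.23; dissipated=7.302
Op 4: CLOSE 1-2: Q_total=39.23, C_total=11.00, V=3.57; Q1=17.83, Q2=21.40; dissipated=0.003
Op 5: GROUND 1: Q1=0; energy lost=31.793
Total dissipated: 40.059 μJ

Answer: 40.06 μJ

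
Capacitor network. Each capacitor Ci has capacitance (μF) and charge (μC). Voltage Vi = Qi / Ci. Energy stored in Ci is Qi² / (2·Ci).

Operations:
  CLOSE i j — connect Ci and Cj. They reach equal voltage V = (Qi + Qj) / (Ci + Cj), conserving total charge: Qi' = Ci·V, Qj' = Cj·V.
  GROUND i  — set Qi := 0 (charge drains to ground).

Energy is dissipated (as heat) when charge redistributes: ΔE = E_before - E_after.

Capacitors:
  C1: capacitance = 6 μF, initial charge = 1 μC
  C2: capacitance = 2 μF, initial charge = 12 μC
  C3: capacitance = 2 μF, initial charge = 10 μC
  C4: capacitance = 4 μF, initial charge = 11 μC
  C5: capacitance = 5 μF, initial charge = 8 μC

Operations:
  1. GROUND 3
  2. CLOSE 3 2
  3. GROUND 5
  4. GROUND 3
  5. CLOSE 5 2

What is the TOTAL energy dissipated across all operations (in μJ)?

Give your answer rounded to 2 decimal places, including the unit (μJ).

Initial: C1(6μF, Q=1μC, V=0.17V), C2(2μF, Q=12μC, V=6.00V), C3(2μF, Q=10μC, V=5.00V), C4(4μF, Q=11μC, V=2.75V), C5(5μF, Q=8μC, V=1.60V)
Op 1: GROUND 3: Q3=0; energy lost=25.000
Op 2: CLOSE 3-2: Q_total=12.00, C_total=4.00, V=3.00; Q3=6.00, Q2=6.00; dissipated=18.000
Op 3: GROUND 5: Q5=0; energy lost=6.400
Op 4: GROUND 3: Q3=0; energy lost=9.000
Op 5: CLOSE 5-2: Q_total=6.00, C_total=7.00, V=0.86; Q5=4.29, Q2=1.71; dissipated=6.429
Total dissipated: 64.829 μJ

Answer: 64.83 μJ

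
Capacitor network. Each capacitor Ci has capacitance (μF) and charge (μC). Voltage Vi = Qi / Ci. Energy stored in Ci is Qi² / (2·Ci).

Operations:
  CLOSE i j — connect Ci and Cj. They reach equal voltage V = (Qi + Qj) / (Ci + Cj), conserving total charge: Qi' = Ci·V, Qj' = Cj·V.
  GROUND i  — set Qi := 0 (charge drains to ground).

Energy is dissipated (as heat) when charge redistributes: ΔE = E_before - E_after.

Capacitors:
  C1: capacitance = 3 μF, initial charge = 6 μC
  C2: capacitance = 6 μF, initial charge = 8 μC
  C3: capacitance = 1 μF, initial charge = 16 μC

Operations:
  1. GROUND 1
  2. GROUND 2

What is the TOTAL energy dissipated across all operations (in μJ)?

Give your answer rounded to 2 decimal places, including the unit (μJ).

Initial: C1(3μF, Q=6μC, V=2.00V), C2(6μF, Q=8μC, V=1.33V), C3(1μF, Q=16μC, V=16.00V)
Op 1: GROUND 1: Q1=0; energy lost=6.000
Op 2: GROUND 2: Q2=0; energy lost=5.333
Total dissipated: 11.333 μJ

Answer: 11.33 μJ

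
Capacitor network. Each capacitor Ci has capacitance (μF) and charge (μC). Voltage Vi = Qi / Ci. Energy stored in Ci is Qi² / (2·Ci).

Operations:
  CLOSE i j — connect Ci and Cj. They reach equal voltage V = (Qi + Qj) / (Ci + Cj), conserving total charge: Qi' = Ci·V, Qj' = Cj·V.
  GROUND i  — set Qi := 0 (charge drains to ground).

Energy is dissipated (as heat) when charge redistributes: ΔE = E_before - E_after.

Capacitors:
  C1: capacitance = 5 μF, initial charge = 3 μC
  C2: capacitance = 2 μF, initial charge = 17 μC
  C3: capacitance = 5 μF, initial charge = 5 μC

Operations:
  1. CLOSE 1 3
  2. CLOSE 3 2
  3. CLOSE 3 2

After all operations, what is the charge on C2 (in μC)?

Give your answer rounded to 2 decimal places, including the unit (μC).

Initial: C1(5μF, Q=3μC, V=0.60V), C2(2μF, Q=17μC, V=8.50V), C3(5μF, Q=5μC, V=1.00V)
Op 1: CLOSE 1-3: Q_total=8.00, C_total=10.00, V=0.80; Q1=4.00, Q3=4.00; dissipated=0.200
Op 2: CLOSE 3-2: Q_total=21.00, C_total=7.00, V=3.00; Q3=15.00, Q2=6.00; dissipated=42.350
Op 3: CLOSE 3-2: Q_total=21.00, C_total=7.00, V=3.00; Q3=15.00, Q2=6.00; dissipated=0.000
Final charges: Q1=4.00, Q2=6.00, Q3=15.00

Answer: 6.00 μC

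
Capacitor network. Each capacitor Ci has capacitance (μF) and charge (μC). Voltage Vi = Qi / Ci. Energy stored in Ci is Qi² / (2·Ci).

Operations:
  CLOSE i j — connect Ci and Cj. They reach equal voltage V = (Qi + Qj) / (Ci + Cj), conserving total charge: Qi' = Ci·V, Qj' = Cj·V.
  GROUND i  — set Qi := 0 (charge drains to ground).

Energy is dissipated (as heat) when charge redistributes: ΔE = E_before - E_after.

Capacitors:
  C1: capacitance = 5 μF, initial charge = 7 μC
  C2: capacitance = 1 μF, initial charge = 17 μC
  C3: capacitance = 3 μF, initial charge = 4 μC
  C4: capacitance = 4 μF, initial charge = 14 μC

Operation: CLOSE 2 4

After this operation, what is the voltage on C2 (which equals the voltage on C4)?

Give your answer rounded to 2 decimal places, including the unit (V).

Answer: 6.20 V

Derivation:
Initial: C1(5μF, Q=7μC, V=1.40V), C2(1μF, Q=17μC, V=17.00V), C3(3μF, Q=4μC, V=1.33V), C4(4μF, Q=14μC, V=3.50V)
Op 1: CLOSE 2-4: Q_total=31.00, C_total=5.00, V=6.20; Q2=6.20, Q4=24.80; dissipated=72.900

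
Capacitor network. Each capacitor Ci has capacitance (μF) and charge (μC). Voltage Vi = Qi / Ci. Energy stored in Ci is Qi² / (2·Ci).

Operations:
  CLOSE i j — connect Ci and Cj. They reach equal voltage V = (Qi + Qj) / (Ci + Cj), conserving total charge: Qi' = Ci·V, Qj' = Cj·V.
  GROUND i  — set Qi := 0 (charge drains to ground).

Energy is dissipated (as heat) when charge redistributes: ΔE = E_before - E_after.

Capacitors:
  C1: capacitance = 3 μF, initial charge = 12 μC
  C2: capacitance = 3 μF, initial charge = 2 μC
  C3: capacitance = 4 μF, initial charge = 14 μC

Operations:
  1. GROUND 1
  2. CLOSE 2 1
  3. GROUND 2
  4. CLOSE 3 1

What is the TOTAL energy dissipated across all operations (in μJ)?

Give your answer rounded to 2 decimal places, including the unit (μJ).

Answer: 33.10 μJ

Derivation:
Initial: C1(3μF, Q=12μC, V=4.00V), C2(3μF, Q=2μC, V=0.67V), C3(4μF, Q=14μC, V=3.50V)
Op 1: GROUND 1: Q1=0; energy lost=24.000
Op 2: CLOSE 2-1: Q_total=2.00, C_total=6.00, V=0.33; Q2=1.00, Q1=1.00; dissipated=0.333
Op 3: GROUND 2: Q2=0; energy lost=0.167
Op 4: CLOSE 3-1: Q_total=15.00, C_total=7.00, V=2.14; Q3=8.57, Q1=6.43; dissipated=8.595
Total dissipated: 33.095 μJ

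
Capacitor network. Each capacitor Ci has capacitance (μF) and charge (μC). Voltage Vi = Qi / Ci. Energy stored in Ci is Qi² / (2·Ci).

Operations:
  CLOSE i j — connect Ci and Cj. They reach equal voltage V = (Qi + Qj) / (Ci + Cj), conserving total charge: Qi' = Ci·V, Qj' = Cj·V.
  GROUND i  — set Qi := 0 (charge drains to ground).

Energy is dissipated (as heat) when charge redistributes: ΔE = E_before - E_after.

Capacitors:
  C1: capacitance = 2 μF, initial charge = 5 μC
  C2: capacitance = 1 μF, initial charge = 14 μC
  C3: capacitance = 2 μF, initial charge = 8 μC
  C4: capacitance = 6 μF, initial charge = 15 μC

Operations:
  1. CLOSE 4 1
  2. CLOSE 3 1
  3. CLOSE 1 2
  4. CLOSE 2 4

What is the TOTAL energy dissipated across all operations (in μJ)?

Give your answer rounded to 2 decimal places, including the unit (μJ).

Initial: C1(2μF, Q=5μC, V=2.50V), C2(1μF, Q=14μC, V=14.00V), C3(2μF, Q=8μC, V=4.00V), C4(6μF, Q=15μC, V=2.50V)
Op 1: CLOSE 4-1: Q_total=20.00, C_total=8.00, V=2.50; Q4=15.00, Q1=5.00; dissipated=0.000
Op 2: CLOSE 3-1: Q_total=13.00, C_total=4.00, V=3.25; Q3=6.50, Q1=6.50; dissipated=1.125
Op 3: CLOSE 1-2: Q_total=20.50, C_total=3.00, V=6.83; Q1=13.67, Q2=6.83; dissipated=38.521
Op 4: CLOSE 2-4: Q_total=21.83, C_total=7.00, V=3.12; Q2=3.12, Q4=18.71; dissipated=8.048
Total dissipated: 47.693 μJ

Answer: 47.69 μJ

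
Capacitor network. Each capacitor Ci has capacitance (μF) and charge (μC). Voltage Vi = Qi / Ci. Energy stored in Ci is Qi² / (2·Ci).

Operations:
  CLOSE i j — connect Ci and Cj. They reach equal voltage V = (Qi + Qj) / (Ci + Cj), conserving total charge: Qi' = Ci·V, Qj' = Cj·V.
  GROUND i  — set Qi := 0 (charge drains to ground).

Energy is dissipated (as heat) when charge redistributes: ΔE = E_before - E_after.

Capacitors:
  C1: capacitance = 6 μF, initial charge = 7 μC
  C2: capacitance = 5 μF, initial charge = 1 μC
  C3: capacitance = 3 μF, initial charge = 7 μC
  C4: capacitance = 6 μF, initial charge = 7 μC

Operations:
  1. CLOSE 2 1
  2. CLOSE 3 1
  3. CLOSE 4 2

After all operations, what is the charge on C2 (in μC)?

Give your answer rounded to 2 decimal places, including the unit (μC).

Initial: C1(6μF, Q=7μC, V=1.17V), C2(5μF, Q=1μC, V=0.20V), C3(3μF, Q=7μC, V=2.33V), C4(6μF, Q=7μC, V=1.17V)
Op 1: CLOSE 2-1: Q_total=8.00, C_total=11.00, V=0.73; Q2=3.64, Q1=4.36; dissipated=1.274
Op 2: CLOSE 3-1: Q_total=11.36, C_total=9.00, V=1.26; Q3=3.79, Q1=7.58; dissipated=2.579
Op 3: CLOSE 4-2: Q_total=10.64, C_total=11.00, V=0.97; Q4=5.80, Q2=4.83; dissipated=0.263
Final charges: Q1=7.58, Q2=4.83, Q3=3.79, Q4=5.80

Answer: 4.83 μC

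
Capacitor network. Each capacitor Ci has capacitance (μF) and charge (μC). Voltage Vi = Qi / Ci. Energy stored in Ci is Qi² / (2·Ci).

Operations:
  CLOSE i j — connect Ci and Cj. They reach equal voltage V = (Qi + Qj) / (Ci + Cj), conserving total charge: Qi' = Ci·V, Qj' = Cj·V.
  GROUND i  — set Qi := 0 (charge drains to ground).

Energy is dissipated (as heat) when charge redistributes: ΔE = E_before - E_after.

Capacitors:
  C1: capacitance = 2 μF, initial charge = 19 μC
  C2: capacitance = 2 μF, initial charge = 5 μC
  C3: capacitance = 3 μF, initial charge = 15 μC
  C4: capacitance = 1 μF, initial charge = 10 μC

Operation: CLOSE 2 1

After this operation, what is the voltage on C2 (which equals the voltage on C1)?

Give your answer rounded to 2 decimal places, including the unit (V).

Answer: 6.00 V

Derivation:
Initial: C1(2μF, Q=19μC, V=9.50V), C2(2μF, Q=5μC, V=2.50V), C3(3μF, Q=15μC, V=5.00V), C4(1μF, Q=10μC, V=10.00V)
Op 1: CLOSE 2-1: Q_total=24.00, C_total=4.00, V=6.00; Q2=12.00, Q1=12.00; dissipated=24.500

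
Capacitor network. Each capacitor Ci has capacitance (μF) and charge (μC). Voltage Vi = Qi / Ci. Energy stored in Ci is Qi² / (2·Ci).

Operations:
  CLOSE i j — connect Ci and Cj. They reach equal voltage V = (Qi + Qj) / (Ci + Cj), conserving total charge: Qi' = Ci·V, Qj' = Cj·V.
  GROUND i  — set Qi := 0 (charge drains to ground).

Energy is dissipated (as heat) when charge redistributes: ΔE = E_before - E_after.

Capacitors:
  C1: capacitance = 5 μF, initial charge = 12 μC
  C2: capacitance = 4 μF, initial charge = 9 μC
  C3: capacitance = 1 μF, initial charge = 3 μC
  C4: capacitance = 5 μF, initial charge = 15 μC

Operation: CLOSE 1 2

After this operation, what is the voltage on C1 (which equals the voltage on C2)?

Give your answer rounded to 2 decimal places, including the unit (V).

Initial: C1(5μF, Q=12μC, V=2.40V), C2(4μF, Q=9μC, V=2.25V), C3(1μF, Q=3μC, V=3.00V), C4(5μF, Q=15μC, V=3.00V)
Op 1: CLOSE 1-2: Q_total=21.00, C_total=9.00, V=2.33; Q1=11.67, Q2=9.33; dissipated=0.025

Answer: 2.33 V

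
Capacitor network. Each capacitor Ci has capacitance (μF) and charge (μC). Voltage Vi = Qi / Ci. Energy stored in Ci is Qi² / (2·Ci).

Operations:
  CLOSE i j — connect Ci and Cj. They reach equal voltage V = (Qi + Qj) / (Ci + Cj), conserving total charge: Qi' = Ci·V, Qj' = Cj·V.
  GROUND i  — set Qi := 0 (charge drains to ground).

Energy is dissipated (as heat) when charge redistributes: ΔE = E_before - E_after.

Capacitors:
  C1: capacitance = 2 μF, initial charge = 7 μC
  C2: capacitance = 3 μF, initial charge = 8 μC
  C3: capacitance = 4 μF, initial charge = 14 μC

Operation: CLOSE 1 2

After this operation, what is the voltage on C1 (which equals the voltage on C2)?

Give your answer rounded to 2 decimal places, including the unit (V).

Initial: C1(2μF, Q=7μC, V=3.50V), C2(3μF, Q=8μC, V=2.67V), C3(4μF, Q=14μC, V=3.50V)
Op 1: CLOSE 1-2: Q_total=15.00, C_total=5.00, V=3.00; Q1=6.00, Q2=9.00; dissipated=0.417

Answer: 3.00 V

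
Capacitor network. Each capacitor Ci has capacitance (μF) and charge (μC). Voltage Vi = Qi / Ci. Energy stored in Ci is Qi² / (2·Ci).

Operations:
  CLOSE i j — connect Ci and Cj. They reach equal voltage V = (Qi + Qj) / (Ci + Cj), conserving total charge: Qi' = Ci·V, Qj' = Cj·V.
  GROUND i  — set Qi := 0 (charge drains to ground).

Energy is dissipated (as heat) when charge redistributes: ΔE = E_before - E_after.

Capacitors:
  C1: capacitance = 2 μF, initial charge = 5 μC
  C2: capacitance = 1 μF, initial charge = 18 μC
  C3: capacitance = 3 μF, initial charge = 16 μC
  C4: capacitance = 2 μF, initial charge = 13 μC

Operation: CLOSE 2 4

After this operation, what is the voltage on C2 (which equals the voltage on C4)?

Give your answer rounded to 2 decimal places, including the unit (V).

Initial: C1(2μF, Q=5μC, V=2.50V), C2(1μF, Q=18μC, V=18.00V), C3(3μF, Q=16μC, V=5.33V), C4(2μF, Q=13μC, V=6.50V)
Op 1: CLOSE 2-4: Q_total=31.00, C_total=3.00, V=10.33; Q2=10.33, Q4=20.67; dissipated=44.083

Answer: 10.33 V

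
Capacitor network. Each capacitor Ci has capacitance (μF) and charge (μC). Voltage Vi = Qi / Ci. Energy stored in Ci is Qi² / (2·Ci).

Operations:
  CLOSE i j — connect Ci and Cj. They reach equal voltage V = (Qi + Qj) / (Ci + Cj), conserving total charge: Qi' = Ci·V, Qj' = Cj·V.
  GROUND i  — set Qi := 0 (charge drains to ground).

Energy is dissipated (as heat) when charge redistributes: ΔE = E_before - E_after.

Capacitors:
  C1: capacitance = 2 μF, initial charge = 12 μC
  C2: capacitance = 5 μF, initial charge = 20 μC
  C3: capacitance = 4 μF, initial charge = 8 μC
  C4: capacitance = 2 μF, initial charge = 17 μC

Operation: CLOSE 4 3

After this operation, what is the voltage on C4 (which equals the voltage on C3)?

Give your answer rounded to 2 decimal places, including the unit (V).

Initial: C1(2μF, Q=12μC, V=6.00V), C2(5μF, Q=20μC, V=4.00V), C3(4μF, Q=8μC, V=2.00V), C4(2μF, Q=17μC, V=8.50V)
Op 1: CLOSE 4-3: Q_total=25.00, C_total=6.00, V=4.17; Q4=8.33, Q3=16.67; dissipated=28.167

Answer: 4.17 V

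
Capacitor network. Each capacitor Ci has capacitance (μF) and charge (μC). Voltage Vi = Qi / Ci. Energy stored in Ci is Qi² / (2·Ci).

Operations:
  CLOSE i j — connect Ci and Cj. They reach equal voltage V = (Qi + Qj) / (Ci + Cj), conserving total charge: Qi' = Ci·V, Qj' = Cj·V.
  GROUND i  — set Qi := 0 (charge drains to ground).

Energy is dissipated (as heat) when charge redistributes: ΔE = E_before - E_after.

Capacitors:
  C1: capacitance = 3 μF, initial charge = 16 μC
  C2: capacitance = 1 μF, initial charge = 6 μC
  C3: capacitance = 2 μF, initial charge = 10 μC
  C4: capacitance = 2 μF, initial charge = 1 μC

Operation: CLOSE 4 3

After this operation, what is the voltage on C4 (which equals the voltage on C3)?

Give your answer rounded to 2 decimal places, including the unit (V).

Initial: C1(3μF, Q=16μC, V=5.33V), C2(1μF, Q=6μC, V=6.00V), C3(2μF, Q=10μC, V=5.00V), C4(2μF, Q=1μC, V=0.50V)
Op 1: CLOSE 4-3: Q_total=11.00, C_total=4.00, V=2.75; Q4=5.50, Q3=5.50; dissipated=10.125

Answer: 2.75 V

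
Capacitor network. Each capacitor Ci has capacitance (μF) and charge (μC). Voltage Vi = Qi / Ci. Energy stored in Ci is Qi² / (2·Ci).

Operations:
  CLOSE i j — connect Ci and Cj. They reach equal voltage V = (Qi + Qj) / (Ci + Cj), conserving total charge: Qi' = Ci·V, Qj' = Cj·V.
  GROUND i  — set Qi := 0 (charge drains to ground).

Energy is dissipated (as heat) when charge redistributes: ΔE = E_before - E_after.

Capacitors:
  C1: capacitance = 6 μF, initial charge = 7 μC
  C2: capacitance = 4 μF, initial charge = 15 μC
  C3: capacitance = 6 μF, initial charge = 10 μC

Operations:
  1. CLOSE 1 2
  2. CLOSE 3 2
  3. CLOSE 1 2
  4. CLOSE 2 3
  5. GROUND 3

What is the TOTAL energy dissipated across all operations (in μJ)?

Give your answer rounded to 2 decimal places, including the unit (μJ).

Answer: 20.00 μJ

Derivation:
Initial: C1(6μF, Q=7μC, V=1.17V), C2(4μF, Q=15μC, V=3.75V), C3(6μF, Q=10μC, V=1.67V)
Op 1: CLOSE 1-2: Q_total=22.00, C_total=10.00, V=2.20; Q1=13.20, Q2=8.80; dissipated=8.008
Op 2: CLOSE 3-2: Q_total=18.80, C_total=10.00, V=1.88; Q3=11.28, Q2=7.52; dissipated=0.341
Op 3: CLOSE 1-2: Q_total=20.72, C_total=10.00, V=2.07; Q1=12.43, Q2=8.29; dissipated=0.123
Op 4: CLOSE 2-3: Q_total=19.57, C_total=10.00, V=1.96; Q2=7.83, Q3=11.74; dissipated=0.044
Op 5: GROUND 3: Q3=0; energy lost=11.487
Total dissipated: 20.004 μJ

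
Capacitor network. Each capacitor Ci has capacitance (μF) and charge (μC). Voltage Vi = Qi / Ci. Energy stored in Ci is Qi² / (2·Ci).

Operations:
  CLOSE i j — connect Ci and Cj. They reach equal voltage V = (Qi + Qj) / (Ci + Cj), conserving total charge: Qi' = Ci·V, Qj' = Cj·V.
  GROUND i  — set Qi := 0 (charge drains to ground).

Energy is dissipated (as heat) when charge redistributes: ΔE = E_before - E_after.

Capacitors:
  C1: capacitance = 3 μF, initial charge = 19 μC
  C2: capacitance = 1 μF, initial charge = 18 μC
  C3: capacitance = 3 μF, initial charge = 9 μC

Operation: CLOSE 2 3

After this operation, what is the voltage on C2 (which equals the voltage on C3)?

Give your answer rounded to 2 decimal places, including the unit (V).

Initial: C1(3μF, Q=19μC, V=6.33V), C2(1μF, Q=18μC, V=18.00V), C3(3μF, Q=9μC, V=3.00V)
Op 1: CLOSE 2-3: Q_total=27.00, C_total=4.00, V=6.75; Q2=6.75, Q3=20.25; dissipated=84.375

Answer: 6.75 V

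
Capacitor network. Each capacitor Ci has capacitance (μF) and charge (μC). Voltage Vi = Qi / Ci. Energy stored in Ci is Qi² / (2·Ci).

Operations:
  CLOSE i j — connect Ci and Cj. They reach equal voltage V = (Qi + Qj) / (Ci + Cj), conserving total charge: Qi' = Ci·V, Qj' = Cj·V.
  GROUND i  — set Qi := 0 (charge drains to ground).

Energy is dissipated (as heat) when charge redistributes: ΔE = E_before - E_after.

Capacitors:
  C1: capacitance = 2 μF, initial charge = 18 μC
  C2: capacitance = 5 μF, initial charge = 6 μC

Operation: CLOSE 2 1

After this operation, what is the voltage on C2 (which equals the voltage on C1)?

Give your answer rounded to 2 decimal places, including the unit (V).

Answer: 3.43 V

Derivation:
Initial: C1(2μF, Q=18μC, V=9.00V), C2(5μF, Q=6μC, V=1.20V)
Op 1: CLOSE 2-1: Q_total=24.00, C_total=7.00, V=3.43; Q2=17.14, Q1=6.86; dissipated=43.457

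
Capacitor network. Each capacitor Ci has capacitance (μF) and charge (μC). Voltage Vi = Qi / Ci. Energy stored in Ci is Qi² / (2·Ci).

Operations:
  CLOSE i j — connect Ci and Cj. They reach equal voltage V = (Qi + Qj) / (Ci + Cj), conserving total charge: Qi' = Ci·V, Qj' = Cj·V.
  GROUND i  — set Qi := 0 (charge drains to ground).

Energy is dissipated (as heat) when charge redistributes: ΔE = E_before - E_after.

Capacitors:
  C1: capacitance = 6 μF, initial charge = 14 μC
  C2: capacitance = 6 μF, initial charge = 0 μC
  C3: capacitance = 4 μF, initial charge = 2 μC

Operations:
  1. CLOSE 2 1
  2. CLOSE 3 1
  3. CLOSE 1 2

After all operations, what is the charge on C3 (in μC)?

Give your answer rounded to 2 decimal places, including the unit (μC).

Initial: C1(6μF, Q=14μC, V=2.33V), C2(6μF, Q=0μC, V=0.00V), C3(4μF, Q=2μC, V=0.50V)
Op 1: CLOSE 2-1: Q_total=14.00, C_total=12.00, V=1.17; Q2=7.00, Q1=7.00; dissipated=8.167
Op 2: CLOSE 3-1: Q_total=9.00, C_total=10.00, V=0.90; Q3=3.60, Q1=5.40; dissipated=0.533
Op 3: CLOSE 1-2: Q_total=12.40, C_total=12.00, V=1.03; Q1=6.20, Q2=6.20; dissipated=0.107
Final charges: Q1=6.20, Q2=6.20, Q3=3.60

Answer: 3.60 μC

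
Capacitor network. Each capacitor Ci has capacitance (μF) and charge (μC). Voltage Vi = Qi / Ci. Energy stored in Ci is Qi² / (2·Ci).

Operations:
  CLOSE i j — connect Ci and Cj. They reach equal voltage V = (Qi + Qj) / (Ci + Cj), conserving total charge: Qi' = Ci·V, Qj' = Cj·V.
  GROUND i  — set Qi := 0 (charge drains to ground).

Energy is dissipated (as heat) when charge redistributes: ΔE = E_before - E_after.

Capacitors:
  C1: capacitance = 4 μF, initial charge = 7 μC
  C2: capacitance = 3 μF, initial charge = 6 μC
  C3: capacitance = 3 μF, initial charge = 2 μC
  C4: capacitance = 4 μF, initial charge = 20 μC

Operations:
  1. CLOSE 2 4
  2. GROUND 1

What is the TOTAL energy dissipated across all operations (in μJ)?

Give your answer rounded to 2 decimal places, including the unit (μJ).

Initial: C1(4μF, Q=7μC, V=1.75V), C2(3μF, Q=6μC, V=2.00V), C3(3μF, Q=2μC, V=0.67V), C4(4μF, Q=20μC, V=5.00V)
Op 1: CLOSE 2-4: Q_total=26.00, C_total=7.00, V=3.71; Q2=11.14, Q4=14.86; dissipated=7.714
Op 2: GROUND 1: Q1=0; energy lost=6.125
Total dissipated: 13.839 μJ

Answer: 13.84 μJ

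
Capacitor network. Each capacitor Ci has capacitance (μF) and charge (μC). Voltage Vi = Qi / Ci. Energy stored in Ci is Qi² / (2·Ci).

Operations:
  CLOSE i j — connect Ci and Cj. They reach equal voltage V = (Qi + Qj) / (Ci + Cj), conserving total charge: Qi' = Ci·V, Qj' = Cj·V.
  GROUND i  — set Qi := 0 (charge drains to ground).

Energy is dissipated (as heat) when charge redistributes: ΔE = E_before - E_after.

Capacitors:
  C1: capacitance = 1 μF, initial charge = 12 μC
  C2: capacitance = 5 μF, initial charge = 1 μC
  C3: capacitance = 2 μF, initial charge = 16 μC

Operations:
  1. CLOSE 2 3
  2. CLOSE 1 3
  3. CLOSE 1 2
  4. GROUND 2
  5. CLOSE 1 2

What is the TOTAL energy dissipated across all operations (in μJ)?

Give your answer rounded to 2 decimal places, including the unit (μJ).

Initial: C1(1μF, Q=12μC, V=12.00V), C2(5μF, Q=1μC, V=0.20V), C3(2μF, Q=16μC, V=8.00V)
Op 1: CLOSE 2-3: Q_total=17.00, C_total=7.00, V=2.43; Q2=12.14, Q3=4.86; dissipated=43.457
Op 2: CLOSE 1-3: Q_total=16.86, C_total=3.00, V=5.62; Q1=5.62, Q3=11.24; dissipated=30.537
Op 3: CLOSE 1-2: Q_total=17.76, C_total=6.00, V=2.96; Q1=2.96, Q2=14.80; dissipated=4.241
Op 4: GROUND 2: Q2=0; energy lost=21.909
Op 5: CLOSE 1-2: Q_total=2.96, C_total=6.00, V=0.49; Q1=0.49, Q2=2.47; dissipated=3.651
Total dissipated: 103.796 μJ

Answer: 103.80 μJ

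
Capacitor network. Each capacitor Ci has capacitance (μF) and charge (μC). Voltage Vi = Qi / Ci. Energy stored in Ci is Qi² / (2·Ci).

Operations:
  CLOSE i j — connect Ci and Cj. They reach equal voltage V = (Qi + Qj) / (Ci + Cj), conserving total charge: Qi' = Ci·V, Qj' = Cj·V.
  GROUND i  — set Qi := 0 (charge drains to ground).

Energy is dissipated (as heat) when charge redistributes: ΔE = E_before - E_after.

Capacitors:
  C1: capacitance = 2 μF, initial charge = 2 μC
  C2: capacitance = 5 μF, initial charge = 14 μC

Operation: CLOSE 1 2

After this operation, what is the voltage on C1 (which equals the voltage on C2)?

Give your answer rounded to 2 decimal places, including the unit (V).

Initial: C1(2μF, Q=2μC, V=1.00V), C2(5μF, Q=14μC, V=2.80V)
Op 1: CLOSE 1-2: Q_total=16.00, C_total=7.00, V=2.29; Q1=4.57, Q2=11.43; dissipated=2.314

Answer: 2.29 V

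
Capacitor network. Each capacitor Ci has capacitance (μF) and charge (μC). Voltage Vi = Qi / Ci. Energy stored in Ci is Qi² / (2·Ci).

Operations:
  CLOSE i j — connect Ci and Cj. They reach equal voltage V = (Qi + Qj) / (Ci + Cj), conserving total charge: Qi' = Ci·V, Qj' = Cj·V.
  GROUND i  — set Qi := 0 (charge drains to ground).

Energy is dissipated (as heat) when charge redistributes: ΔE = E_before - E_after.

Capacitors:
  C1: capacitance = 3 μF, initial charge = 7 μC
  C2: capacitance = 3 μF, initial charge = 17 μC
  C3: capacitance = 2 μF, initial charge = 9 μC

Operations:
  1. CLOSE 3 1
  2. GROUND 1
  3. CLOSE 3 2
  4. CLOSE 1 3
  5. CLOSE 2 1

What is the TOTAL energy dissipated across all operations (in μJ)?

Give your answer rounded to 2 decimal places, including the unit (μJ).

Answer: 40.88 μJ

Derivation:
Initial: C1(3μF, Q=7μC, V=2.33V), C2(3μF, Q=17μC, V=5.67V), C3(2μF, Q=9μC, V=4.50V)
Op 1: CLOSE 3-1: Q_total=16.00, C_total=5.00, V=3.20; Q3=6.40, Q1=9.60; dissipated=2.817
Op 2: GROUND 1: Q1=0; energy lost=15.360
Op 3: CLOSE 3-2: Q_total=23.40, C_total=5.00, V=4.68; Q3=9.36, Q2=14.04; dissipated=3.651
Op 4: CLOSE 1-3: Q_total=9.36, C_total=5.00, V=1.87; Q1=5.62, Q3=3.74; dissipated=13.141
Op 5: CLOSE 2-1: Q_total=19.66, C_total=6.00, V=3.28; Q2=9.83, Q1=9.83; dissipated=5.914
Total dissipated: 40.882 μJ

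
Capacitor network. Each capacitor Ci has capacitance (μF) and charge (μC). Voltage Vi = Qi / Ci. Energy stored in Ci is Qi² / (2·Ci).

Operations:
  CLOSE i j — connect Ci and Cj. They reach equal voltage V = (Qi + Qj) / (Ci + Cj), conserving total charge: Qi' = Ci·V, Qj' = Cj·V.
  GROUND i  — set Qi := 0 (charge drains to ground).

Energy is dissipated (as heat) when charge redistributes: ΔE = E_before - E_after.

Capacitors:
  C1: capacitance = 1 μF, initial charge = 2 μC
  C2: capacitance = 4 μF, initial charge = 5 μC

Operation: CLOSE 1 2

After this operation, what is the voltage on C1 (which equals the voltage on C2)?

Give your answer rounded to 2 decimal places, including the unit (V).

Answer: 1.40 V

Derivation:
Initial: C1(1μF, Q=2μC, V=2.00V), C2(4μF, Q=5μC, V=1.25V)
Op 1: CLOSE 1-2: Q_total=7.00, C_total=5.00, V=1.40; Q1=1.40, Q2=5.60; dissipated=0.225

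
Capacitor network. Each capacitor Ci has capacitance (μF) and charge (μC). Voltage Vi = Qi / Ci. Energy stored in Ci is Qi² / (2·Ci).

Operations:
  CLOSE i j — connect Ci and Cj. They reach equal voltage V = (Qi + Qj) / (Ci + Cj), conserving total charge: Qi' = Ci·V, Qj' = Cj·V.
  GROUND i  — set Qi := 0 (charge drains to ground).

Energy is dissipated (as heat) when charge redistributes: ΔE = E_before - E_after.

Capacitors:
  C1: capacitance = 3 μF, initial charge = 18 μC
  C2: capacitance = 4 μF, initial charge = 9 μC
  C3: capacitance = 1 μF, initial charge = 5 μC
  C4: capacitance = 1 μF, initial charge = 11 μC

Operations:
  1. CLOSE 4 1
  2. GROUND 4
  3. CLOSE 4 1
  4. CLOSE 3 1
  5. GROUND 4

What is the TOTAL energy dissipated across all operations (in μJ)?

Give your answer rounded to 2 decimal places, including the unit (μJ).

Answer: 70.22 μJ

Derivation:
Initial: C1(3μF, Q=18μC, V=6.00V), C2(4μF, Q=9μC, V=2.25V), C3(1μF, Q=5μC, V=5.00V), C4(1μF, Q=11μC, V=11.00V)
Op 1: CLOSE 4-1: Q_total=29.00, C_total=4.00, V=7.25; Q4=7.25, Q1=21.75; dissipated=9.375
Op 2: GROUND 4: Q4=0; energy lost=26.281
Op 3: CLOSE 4-1: Q_total=21.75, C_total=4.00, V=5.44; Q4=5.44, Q1=16.31; dissipated=19.711
Op 4: CLOSE 3-1: Q_total=21.31, C_total=4.00, V=5.33; Q3=5.33, Q1=15.98; dissipated=0.072
Op 5: GROUND 4: Q4=0; energy lost=14.783
Total dissipated: 70.222 μJ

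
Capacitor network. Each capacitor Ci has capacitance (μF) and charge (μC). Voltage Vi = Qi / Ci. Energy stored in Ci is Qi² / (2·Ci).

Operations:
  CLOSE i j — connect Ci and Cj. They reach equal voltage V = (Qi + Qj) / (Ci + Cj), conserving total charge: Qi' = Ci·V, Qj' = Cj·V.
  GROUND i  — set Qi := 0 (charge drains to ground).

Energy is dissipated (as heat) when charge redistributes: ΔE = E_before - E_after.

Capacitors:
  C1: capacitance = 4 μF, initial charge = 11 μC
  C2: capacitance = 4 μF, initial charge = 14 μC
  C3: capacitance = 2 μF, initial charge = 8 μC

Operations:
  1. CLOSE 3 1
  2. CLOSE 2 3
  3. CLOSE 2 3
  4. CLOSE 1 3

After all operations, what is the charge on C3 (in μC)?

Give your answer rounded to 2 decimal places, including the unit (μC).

Initial: C1(4μF, Q=11μC, V=2.75V), C2(4μF, Q=14μC, V=3.50V), C3(2μF, Q=8μC, V=4.00V)
Op 1: CLOSE 3-1: Q_total=19.00, C_total=6.00, V=3.17; Q3=6.33, Q1=12.67; dissipated=1.042
Op 2: CLOSE 2-3: Q_total=20.33, C_total=6.00, V=3.39; Q2=13.56, Q3=6.78; dissipated=0.074
Op 3: CLOSE 2-3: Q_total=20.33, C_total=6.00, V=3.39; Q2=13.56, Q3=6.78; dissipated=0.000
Op 4: CLOSE 1-3: Q_total=19.44, C_total=6.00, V=3.24; Q1=12.96, Q3=6.48; dissipated=0.033
Final charges: Q1=12.96, Q2=13.56, Q3=6.48

Answer: 6.48 μC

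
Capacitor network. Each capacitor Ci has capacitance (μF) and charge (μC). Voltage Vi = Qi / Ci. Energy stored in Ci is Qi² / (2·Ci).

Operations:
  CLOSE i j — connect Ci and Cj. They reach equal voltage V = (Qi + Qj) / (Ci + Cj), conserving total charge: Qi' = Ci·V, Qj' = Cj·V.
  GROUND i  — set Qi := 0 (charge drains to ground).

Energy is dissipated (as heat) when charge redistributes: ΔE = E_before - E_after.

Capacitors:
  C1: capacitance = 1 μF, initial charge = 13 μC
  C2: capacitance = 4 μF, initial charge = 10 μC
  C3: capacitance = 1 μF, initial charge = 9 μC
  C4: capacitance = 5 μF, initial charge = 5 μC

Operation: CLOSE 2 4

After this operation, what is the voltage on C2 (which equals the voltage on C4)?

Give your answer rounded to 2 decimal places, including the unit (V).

Initial: C1(1μF, Q=13μC, V=13.00V), C2(4μF, Q=10μC, V=2.50V), C3(1μF, Q=9μC, V=9.00V), C4(5μF, Q=5μC, V=1.00V)
Op 1: CLOSE 2-4: Q_total=15.00, C_total=9.00, V=1.67; Q2=6.67, Q4=8.33; dissipated=2.500

Answer: 1.67 V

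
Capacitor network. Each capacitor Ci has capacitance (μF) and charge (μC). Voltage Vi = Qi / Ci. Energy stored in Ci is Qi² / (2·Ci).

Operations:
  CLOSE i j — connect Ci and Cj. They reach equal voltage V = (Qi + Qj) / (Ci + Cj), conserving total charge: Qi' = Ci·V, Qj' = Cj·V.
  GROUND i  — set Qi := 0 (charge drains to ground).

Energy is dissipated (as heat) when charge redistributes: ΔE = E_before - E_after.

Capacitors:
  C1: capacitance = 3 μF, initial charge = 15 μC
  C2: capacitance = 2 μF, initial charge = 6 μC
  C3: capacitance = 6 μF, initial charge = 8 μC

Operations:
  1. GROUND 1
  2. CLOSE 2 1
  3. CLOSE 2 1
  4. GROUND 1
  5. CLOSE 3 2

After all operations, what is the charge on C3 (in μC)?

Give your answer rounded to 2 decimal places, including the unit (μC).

Initial: C1(3μF, Q=15μC, V=5.00V), C2(2μF, Q=6μC, V=3.00V), C3(6μF, Q=8μC, V=1.33V)
Op 1: GROUND 1: Q1=0; energy lost=37.500
Op 2: CLOSE 2-1: Q_total=6.00, C_total=5.00, V=1.20; Q2=2.40, Q1=3.60; dissipated=5.400
Op 3: CLOSE 2-1: Q_total=6.00, C_total=5.00, V=1.20; Q2=2.40, Q1=3.60; dissipated=0.000
Op 4: GROUND 1: Q1=0; energy lost=2.160
Op 5: CLOSE 3-2: Q_total=10.40, C_total=8.00, V=1.30; Q3=7.80, Q2=2.60; dissipated=0.013
Final charges: Q1=0.00, Q2=2.60, Q3=7.80

Answer: 7.80 μC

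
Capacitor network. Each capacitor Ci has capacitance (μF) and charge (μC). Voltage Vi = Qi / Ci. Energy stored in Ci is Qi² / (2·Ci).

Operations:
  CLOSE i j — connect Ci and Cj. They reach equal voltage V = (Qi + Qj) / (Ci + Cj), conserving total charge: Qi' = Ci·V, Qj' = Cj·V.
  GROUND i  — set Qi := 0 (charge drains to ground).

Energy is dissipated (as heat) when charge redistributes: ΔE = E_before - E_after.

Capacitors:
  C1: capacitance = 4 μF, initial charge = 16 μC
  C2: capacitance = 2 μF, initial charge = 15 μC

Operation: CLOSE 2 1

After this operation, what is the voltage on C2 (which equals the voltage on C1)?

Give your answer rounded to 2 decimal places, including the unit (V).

Answer: 5.17 V

Derivation:
Initial: C1(4μF, Q=16μC, V=4.00V), C2(2μF, Q=15μC, V=7.50V)
Op 1: CLOSE 2-1: Q_total=31.00, C_total=6.00, V=5.17; Q2=10.33, Q1=20.67; dissipated=8.167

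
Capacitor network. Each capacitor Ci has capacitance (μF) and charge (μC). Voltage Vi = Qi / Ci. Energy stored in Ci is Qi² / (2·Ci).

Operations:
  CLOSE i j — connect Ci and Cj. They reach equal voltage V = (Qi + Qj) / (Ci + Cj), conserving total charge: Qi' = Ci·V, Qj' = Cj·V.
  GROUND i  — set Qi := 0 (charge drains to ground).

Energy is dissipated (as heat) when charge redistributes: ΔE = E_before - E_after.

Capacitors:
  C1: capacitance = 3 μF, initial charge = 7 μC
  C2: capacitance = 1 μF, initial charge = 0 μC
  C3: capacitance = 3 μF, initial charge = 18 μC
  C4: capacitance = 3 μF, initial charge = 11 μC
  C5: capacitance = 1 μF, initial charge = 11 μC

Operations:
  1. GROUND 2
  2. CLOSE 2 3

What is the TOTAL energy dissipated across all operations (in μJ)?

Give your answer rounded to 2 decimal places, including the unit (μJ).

Initial: C1(3μF, Q=7μC, V=2.33V), C2(1μF, Q=0μC, V=0.00V), C3(3μF, Q=18μC, V=6.00V), C4(3μF, Q=11μC, V=3.67V), C5(1μF, Q=11μC, V=11.00V)
Op 1: GROUND 2: Q2=0; energy lost=0.000
Op 2: CLOSE 2-3: Q_total=18.00, C_total=4.00, V=4.50; Q2=4.50, Q3=13.50; dissipated=13.500
Total dissipated: 13.500 μJ

Answer: 13.50 μJ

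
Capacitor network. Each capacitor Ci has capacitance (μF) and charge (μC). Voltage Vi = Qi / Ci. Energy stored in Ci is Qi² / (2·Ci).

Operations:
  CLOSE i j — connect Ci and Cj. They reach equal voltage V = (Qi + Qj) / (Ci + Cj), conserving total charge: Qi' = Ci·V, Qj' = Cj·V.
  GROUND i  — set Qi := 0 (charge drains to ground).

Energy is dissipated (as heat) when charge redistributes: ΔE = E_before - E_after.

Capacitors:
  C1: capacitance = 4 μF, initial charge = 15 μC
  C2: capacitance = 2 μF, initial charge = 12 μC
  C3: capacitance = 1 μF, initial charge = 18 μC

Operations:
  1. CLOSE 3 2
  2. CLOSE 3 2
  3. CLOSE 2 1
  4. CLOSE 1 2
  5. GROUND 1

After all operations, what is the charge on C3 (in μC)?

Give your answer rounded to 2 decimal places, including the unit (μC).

Initial: C1(4μF, Q=15μC, V=3.75V), C2(2μF, Q=12μC, V=6.00V), C3(1μF, Q=18μC, V=18.00V)
Op 1: CLOSE 3-2: Q_total=30.00, C_total=3.00, V=10.00; Q3=10.00, Q2=20.00; dissipated=48.000
Op 2: CLOSE 3-2: Q_total=30.00, C_total=3.00, V=10.00; Q3=10.00, Q2=20.00; dissipated=0.000
Op 3: CLOSE 2-1: Q_total=35.00, C_total=6.00, V=5.83; Q2=11.67, Q1=23.33; dissipated=26.042
Op 4: CLOSE 1-2: Q_total=35.00, C_total=6.00, V=5.83; Q1=23.33, Q2=11.67; dissipated=0.000
Op 5: GROUND 1: Q1=0; energy lost=68.056
Final charges: Q1=0.00, Q2=11.67, Q3=10.00

Answer: 10.00 μC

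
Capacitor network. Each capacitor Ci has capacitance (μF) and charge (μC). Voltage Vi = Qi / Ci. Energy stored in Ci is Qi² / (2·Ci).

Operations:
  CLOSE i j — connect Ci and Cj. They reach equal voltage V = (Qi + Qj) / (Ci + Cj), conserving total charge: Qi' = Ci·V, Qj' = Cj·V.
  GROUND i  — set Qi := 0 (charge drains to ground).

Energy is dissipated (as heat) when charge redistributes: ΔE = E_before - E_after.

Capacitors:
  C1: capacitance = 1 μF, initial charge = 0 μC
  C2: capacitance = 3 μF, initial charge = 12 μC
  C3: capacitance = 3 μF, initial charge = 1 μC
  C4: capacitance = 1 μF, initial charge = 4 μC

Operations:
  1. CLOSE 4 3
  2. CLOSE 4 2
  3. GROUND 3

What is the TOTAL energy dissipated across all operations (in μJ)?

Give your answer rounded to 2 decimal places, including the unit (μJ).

Answer: 10.22 μJ

Derivation:
Initial: C1(1μF, Q=0μC, V=0.00V), C2(3μF, Q=12μC, V=4.00V), C3(3μF, Q=1μC, V=0.33V), C4(1μF, Q=4μC, V=4.00V)
Op 1: CLOSE 4-3: Q_total=5.00, C_total=4.00, V=1.25; Q4=1.25, Q3=3.75; dissipated=5.042
Op 2: CLOSE 4-2: Q_total=13.25, C_total=4.00, V=3.31; Q4=3.31, Q2=9.94; dissipated=2.836
Op 3: GROUND 3: Q3=0; energy lost=2.344
Total dissipated: 10.221 μJ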